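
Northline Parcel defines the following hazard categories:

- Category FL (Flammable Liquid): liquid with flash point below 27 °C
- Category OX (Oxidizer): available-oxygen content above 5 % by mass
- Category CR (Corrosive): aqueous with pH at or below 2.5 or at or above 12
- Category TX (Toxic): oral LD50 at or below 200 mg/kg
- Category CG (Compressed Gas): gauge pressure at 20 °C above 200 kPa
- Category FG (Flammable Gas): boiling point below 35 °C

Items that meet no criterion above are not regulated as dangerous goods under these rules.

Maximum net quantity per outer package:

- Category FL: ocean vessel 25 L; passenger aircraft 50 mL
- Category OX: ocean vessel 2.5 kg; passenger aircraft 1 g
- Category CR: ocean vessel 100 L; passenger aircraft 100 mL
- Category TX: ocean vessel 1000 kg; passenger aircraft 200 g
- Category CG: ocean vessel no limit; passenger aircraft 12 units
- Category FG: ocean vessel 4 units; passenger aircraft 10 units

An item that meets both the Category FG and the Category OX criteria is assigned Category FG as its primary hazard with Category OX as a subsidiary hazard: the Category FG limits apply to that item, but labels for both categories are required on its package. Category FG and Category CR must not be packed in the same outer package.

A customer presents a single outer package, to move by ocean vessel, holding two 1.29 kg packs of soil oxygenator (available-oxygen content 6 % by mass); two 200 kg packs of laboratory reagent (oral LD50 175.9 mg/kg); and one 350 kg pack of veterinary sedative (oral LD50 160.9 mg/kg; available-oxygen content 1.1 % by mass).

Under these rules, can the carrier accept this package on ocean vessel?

No

With available-oxygen content 6 % by mass (> 5 % by mass), the soil oxygenator falls in Category OX.
The laboratory reagent has oral LD50 175.9 mg/kg, which is ≤ 200 mg/kg, so it is Category TX (Toxic).
With oral LD50 160.9 mg/kg (≤ 200 mg/kg), the veterinary sedative falls in Category TX.
Category OX quantity: two 1.29 kg packs = 2.58 kg.
2.58 kg exceeds the ocean vessel limit of 2.5 kg for Category OX.
Total Category TX: (two 200 kg packs = 400 kg) + 350 kg = 750 kg.
750 kg is within the ocean vessel limit of 1000 kg for Category TX.
The segregation rule (Category FG with Category CR) does not apply to Category OX with Category TX.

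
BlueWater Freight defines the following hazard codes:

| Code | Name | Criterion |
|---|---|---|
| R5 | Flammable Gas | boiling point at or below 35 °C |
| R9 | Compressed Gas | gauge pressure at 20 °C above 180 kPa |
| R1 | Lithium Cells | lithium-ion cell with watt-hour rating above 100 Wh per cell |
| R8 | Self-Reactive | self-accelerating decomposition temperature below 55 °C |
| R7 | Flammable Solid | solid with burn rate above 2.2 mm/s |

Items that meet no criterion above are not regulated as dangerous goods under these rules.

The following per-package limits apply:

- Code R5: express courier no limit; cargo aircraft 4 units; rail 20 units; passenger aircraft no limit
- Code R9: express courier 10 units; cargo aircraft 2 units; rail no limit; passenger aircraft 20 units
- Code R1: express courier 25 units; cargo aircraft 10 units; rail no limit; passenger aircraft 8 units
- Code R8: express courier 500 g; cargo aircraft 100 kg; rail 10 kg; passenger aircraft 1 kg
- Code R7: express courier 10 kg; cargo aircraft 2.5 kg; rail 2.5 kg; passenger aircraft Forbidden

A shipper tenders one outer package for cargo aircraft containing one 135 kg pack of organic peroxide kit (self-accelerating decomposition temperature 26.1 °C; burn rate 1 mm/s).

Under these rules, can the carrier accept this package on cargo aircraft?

The organic peroxide kit has self-accelerating decomposition temperature 26.1 °C, which is < 55 °C, so it is Code R8 (Self-Reactive).
Code R8 quantity: 135 kg.
135 kg exceeds the cargo aircraft limit of 100 kg for Code R8.

No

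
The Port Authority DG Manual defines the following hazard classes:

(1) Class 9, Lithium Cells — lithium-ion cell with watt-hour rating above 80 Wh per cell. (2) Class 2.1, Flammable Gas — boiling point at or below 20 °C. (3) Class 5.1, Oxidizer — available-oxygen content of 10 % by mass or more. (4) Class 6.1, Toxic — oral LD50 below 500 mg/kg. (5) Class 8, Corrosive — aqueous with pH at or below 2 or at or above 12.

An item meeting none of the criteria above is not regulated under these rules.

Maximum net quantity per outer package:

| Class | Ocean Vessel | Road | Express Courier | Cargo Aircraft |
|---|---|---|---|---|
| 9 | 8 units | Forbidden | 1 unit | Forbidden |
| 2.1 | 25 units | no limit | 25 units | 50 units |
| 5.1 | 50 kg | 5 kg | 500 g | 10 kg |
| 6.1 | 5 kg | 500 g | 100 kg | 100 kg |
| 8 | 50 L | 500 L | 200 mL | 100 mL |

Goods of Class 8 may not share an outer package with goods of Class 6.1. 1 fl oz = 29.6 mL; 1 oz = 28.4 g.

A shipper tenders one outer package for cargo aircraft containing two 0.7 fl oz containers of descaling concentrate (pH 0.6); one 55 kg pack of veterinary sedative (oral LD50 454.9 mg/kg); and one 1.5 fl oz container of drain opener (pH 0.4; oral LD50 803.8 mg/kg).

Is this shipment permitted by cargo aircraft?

No

With pH 0.6 (≤ 2), the descaling concentrate falls in Class 8.
The veterinary sedative has oral LD50 454.9 mg/kg, which is < 500 mg/kg, so it is Class 6.1 (Toxic).
The drain opener has pH 0.4, which is ≤ 2, so it is Class 8 (Corrosive).
Class 8 net quantity: (two 0.7 fl oz containers = 41.44 mL) + (one 1.5 fl oz container = 44.4 mL) = 85.84 mL.
85.84 mL is within the cargo aircraft limit of 100 mL for Class 8.
Class 6.1 quantity: 55 kg.
That is within the Class 6.1 cargo aircraft limit of 100 kg.
Class 8 and Class 6.1 may not share an outer package.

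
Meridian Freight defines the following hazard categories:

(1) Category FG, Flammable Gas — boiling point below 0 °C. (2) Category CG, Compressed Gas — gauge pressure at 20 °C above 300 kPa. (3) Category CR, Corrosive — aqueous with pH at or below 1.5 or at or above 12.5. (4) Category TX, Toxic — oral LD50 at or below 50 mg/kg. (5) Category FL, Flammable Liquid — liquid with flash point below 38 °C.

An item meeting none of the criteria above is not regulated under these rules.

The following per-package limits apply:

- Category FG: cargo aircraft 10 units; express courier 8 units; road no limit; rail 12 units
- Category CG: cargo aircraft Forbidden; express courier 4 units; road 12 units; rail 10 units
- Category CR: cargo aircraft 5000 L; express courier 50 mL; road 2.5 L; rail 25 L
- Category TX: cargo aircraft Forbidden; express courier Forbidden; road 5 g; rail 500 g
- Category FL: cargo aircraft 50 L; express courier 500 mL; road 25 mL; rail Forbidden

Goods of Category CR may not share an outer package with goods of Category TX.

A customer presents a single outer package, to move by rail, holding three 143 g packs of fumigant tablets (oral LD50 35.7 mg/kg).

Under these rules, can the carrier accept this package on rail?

Yes

The fumigant tablets have oral LD50 35.7 mg/kg, which is ≤ 50 mg/kg, so they are Category TX (Toxic).
Category TX quantity: three 143 g packs = 429 g.
That is within the Category TX rail limit of 500 g.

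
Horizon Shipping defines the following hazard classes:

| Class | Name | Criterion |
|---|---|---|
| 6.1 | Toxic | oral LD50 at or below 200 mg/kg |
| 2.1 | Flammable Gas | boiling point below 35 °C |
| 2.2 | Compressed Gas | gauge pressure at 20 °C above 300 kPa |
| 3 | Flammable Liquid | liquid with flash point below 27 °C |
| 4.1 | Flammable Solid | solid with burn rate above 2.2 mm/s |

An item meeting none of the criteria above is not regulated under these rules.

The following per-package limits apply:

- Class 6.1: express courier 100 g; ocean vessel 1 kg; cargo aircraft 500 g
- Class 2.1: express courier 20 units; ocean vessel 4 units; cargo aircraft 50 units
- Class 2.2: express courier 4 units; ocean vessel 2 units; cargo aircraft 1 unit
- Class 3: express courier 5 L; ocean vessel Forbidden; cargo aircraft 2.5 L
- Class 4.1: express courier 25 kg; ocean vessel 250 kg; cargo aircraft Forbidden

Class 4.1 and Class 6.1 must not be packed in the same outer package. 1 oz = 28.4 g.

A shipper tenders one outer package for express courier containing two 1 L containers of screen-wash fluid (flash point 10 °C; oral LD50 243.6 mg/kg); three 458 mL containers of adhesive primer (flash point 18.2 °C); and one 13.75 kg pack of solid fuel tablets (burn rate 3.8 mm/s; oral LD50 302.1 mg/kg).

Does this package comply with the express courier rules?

Yes

Screen-wash fluid: flash point 10 °C < 27 °C → Class 3 (Flammable Liquid).
Adhesive primer: flash point 18.2 °C < 27 °C → Class 3 (Flammable Liquid).
Burn rate 3.8 mm/s meets the Class 4.1 criterion (Flammable Solid), so the solid fuel tablets are Class 4.1.
Class 4.1 quantity: 13.75 kg.
That is within the Class 4.1 express courier limit of 25 kg.
Total Class 3: (two 1 L containers = 2 L) + (three 458 mL containers = 1.374 L) = 3.374 L.
That is within the Class 3 express courier limit of 5 L.
The segregation rule (Class 4.1 with Class 6.1) does not apply to Class 4.1 with Class 3.
Every hazard class is within its express courier limit and no segregation rule is violated.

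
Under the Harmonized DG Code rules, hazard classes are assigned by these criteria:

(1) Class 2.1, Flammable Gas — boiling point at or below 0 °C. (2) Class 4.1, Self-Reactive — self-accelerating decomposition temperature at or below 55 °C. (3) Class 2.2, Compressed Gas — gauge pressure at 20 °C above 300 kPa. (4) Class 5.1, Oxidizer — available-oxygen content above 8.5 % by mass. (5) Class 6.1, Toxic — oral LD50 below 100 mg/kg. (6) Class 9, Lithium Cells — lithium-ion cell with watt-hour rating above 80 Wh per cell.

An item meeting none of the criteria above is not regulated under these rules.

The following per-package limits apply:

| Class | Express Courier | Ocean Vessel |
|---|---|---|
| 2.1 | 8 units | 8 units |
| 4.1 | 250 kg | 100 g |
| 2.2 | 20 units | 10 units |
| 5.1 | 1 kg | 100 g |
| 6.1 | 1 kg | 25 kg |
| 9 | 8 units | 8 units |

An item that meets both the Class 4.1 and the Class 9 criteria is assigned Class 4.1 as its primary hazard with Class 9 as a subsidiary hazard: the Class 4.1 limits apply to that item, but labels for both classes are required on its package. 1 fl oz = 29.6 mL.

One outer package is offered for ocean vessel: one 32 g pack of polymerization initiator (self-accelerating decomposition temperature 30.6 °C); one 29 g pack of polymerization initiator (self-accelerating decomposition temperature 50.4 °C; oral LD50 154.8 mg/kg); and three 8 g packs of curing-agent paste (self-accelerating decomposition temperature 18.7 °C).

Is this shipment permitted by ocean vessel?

With self-accelerating decomposition temperature 30.6 °C (≤ 55 °C), the polymerization initiator falls in Class 4.1.
The polymerization initiator has self-accelerating decomposition temperature 50.4 °C, which is ≤ 55 °C, so it is Class 4.1 (Self-Reactive).
The curing-agent paste has self-accelerating decomposition temperature 18.7 °C, which is ≤ 55 °C, so it is Class 4.1 (Self-Reactive).
Class 4.1 net quantity: 32 g + 29 g + (three 8 g packs = 24 g) = 85 g.
85 g is within the ocean vessel limit of 100 g for Class 4.1.

Yes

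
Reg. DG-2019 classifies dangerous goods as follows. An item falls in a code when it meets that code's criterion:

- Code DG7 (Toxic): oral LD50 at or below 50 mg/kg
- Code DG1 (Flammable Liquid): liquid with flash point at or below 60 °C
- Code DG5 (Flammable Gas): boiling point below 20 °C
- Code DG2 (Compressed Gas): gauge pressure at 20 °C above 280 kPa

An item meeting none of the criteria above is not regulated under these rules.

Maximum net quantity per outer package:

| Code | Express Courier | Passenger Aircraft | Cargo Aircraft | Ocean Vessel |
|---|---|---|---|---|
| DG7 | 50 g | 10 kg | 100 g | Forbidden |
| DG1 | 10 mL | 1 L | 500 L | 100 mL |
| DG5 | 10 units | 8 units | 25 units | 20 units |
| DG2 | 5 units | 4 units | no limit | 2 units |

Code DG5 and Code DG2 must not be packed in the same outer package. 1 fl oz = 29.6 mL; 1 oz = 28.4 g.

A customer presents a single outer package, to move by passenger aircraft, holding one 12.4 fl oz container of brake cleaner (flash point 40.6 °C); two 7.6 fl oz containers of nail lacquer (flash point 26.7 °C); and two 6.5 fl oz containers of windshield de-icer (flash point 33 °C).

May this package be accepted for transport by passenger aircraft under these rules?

No

The brake cleaner has flash point 40.6 °C, which is ≤ 60 °C, so it is Code DG1 (Flammable Liquid).
With flash point 26.7 °C (≤ 60 °C), the nail lacquer falls in Code DG1.
Windshield de-icer: flash point 33 °C ≤ 60 °C → Code DG1 (Flammable Liquid).
Code DG1 net quantity: (one 12.4 fl oz container = 367.04 mL) + (two 7.6 fl oz containers = 449.92 mL) + (two 6.5 fl oz containers = 384.8 mL) = 1201.76 mL.
1201.76 mL > 1 L (passenger aircraft limit, Code DG1) — over the limit.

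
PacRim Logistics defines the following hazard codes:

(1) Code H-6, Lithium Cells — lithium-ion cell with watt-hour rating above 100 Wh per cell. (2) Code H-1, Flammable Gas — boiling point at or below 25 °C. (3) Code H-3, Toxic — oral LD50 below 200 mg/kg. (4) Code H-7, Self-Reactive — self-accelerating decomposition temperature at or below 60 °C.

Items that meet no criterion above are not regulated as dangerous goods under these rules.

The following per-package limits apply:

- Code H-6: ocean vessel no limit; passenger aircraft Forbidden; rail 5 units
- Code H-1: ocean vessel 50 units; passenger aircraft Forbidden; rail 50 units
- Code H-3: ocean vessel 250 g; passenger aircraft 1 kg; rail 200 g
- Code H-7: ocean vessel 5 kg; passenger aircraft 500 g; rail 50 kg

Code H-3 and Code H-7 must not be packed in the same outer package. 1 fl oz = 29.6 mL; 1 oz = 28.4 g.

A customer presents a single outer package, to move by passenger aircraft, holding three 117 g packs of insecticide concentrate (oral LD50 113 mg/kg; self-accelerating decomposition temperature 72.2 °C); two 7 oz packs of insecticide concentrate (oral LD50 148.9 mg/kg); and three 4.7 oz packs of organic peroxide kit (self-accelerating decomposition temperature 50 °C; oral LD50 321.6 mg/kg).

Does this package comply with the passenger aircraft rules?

Insecticide concentrate: oral LD50 113 mg/kg < 200 mg/kg → Code H-3 (Toxic).
The insecticide concentrate has oral LD50 148.9 mg/kg, which is < 200 mg/kg, so it is Code H-3 (Toxic).
Self-accelerating decomposition temperature 50 °C meets the Code H-7 criterion (Self-Reactive), so the organic peroxide kit is Code H-7.
Total Code H-3: (three 117 g packs = 351 g) + (two 7 oz packs = 397.6 g) = 748.6 g.
748.6 g is within the passenger aircraft limit of 1 kg for Code H-3.
Code H-7 quantity: three 4.7 oz packs = 400.44 g.
That is within the Code H-7 passenger aircraft limit of 500 g.
Code H-3 and Code H-7 may not share an outer package.

No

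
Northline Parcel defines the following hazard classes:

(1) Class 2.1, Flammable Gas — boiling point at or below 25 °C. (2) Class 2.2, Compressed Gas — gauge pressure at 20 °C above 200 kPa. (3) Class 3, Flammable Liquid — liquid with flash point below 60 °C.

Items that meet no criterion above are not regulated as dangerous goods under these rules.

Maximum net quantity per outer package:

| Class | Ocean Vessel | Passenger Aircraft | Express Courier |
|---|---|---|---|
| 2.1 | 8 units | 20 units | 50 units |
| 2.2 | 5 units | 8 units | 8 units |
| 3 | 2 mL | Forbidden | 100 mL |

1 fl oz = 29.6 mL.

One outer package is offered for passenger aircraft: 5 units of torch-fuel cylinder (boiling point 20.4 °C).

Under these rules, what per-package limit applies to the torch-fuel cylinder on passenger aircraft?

With boiling point 20.4 °C (≤ 25 °C), the torch-fuel cylinder falls in Class 2.1.
The passenger aircraft limit for Class 2.1 is 20 units.

20 units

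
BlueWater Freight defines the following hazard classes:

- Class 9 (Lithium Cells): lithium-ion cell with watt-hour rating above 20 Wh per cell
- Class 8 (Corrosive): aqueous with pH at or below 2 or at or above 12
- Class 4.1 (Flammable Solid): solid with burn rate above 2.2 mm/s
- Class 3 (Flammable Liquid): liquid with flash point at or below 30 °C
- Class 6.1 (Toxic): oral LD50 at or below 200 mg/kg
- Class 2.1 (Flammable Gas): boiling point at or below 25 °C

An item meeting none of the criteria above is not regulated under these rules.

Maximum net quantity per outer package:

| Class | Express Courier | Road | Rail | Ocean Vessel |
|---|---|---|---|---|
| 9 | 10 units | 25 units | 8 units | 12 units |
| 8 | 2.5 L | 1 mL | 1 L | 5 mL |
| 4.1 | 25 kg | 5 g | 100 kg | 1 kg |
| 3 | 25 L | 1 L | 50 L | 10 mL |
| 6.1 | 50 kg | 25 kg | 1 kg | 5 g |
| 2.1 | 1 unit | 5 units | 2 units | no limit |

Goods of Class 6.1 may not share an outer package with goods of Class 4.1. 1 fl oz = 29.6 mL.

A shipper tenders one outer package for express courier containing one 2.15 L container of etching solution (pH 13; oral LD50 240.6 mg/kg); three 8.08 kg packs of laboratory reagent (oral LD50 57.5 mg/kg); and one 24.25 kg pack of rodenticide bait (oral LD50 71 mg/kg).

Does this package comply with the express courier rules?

Yes

Etching solution: pH 13 ≥ 12 → Class 8 (Corrosive).
Laboratory reagent: oral LD50 57.5 mg/kg ≤ 200 mg/kg → Class 6.1 (Toxic).
With oral LD50 71 mg/kg (≤ 200 mg/kg), the rodenticide bait falls in Class 6.1.
Class 6.1 net quantity: (three 8.08 kg packs = 24.24 kg) + 24.25 kg = 48.49 kg.
That is within the Class 6.1 express courier limit of 50 kg.
Class 8 quantity: 2.15 L.
2.15 L is within the express courier limit of 2.5 L for Class 8.
The segregation rule (Class 6.1 with Class 4.1) does not apply to Class 6.1 with Class 8.
Every hazard class is within its express courier limit and no segregation rule is violated.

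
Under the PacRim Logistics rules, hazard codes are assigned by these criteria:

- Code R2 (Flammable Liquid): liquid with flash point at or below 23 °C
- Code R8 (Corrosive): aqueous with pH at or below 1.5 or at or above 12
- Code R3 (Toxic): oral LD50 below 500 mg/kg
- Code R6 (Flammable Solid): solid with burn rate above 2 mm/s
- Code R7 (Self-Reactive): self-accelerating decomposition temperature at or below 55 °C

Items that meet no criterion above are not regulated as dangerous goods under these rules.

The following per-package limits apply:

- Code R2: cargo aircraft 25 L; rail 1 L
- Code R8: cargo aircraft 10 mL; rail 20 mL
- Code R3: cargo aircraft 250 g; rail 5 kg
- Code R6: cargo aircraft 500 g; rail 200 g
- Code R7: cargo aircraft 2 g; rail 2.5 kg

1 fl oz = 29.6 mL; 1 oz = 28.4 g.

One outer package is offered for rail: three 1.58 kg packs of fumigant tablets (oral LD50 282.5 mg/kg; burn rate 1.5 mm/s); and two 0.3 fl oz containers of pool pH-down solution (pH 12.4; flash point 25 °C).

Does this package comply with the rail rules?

Yes

The fumigant tablets have oral LD50 282.5 mg/kg, which is < 500 mg/kg, so they are Code R3 (Toxic).
Pool pH-down solution: pH 12.4 ≥ 12 → Code R8 (Corrosive).
Code R3 quantity: three 1.58 kg packs = 4.74 kg.
That is within the Code R3 rail limit of 5 kg.
Code R8 quantity: two 0.3 fl oz containers = 17.76 mL.
17.76 mL is within the rail limit of 20 mL for Code R8.
Every hazard code is within its rail limit and no segregation rule is violated.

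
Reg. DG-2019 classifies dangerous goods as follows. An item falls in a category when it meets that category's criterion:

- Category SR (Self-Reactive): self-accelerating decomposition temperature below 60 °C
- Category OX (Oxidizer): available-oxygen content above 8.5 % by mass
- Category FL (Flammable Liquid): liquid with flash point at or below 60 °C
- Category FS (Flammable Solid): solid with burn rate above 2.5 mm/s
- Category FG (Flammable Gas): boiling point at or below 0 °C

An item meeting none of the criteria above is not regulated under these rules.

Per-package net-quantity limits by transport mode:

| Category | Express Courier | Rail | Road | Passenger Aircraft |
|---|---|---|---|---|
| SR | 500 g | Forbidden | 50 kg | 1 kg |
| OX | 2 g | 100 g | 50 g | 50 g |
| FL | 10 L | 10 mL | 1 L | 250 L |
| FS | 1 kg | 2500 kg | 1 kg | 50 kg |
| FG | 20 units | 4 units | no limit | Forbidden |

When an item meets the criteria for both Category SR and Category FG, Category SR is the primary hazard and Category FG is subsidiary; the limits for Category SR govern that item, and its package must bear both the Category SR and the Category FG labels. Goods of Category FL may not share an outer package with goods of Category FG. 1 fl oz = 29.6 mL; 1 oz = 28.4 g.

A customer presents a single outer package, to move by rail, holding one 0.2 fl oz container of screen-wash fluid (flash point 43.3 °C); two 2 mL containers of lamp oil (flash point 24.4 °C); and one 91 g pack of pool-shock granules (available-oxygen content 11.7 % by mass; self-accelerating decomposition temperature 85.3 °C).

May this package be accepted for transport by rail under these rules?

Yes

Screen-wash fluid: flash point 43.3 °C ≤ 60 °C → Category FL (Flammable Liquid).
Flash point 24.4 °C meets the Category FL criterion (Flammable Liquid), so the lamp oil is Category FL.
Available-oxygen content 11.7 % by mass meets the Category OX criterion (Oxidizer), so the pool-shock granules are Category OX.
Total Category FL: (one 0.2 fl oz container = 5.92 mL) + (two 2 mL containers = 4 mL) = 9.92 mL.
9.92 mL is within the rail limit of 10 mL for Category FL.
Category OX quantity: 91 g.
91 g is within the rail limit of 100 g for Category OX.
The segregation rule (Category FL with Category FG) does not apply to Category FL with Category OX.
Every hazard category is within its rail limit and no segregation rule is violated.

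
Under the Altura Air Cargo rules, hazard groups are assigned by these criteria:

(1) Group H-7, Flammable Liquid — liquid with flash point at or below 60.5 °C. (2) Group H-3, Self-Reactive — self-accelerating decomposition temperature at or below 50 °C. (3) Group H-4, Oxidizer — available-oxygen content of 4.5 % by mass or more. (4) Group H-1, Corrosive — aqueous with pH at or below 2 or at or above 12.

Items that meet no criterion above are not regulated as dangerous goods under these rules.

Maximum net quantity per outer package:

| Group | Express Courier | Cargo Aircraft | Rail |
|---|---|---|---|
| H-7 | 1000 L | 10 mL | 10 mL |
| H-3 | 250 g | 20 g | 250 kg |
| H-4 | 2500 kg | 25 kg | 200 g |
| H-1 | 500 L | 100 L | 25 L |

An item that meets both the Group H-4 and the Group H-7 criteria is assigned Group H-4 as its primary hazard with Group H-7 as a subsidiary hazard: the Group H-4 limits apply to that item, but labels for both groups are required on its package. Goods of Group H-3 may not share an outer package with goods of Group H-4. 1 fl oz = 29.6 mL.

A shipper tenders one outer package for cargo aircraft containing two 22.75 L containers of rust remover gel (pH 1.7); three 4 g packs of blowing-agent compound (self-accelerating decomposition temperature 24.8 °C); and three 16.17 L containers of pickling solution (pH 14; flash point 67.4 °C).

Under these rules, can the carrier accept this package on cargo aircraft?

Yes

Rust remover gel: pH 1.7 ≤ 2 → Group H-1 (Corrosive).
The blowing-agent compound has self-accelerating decomposition temperature 24.8 °C, which is ≤ 50 °C, so it is Group H-3 (Self-Reactive).
Pickling solution: pH 14 ≥ 12 → Group H-1 (Corrosive).
Group H-3 quantity: three 4 g packs = 12 g.
That is within the Group H-3 cargo aircraft limit of 20 g.
Group H-1 net quantity: (two 22.75 L containers = 45.5 L) + (three 16.17 L containers = 48.51 L) = 94.01 L.
94.01 L ≤ 100 L (cargo aircraft limit, Group H-1) — within limit.
The segregation rule (Group H-3 with Group H-4) does not apply to Group H-3 with Group H-1.
Every hazard group is within its cargo aircraft limit and no segregation rule is violated.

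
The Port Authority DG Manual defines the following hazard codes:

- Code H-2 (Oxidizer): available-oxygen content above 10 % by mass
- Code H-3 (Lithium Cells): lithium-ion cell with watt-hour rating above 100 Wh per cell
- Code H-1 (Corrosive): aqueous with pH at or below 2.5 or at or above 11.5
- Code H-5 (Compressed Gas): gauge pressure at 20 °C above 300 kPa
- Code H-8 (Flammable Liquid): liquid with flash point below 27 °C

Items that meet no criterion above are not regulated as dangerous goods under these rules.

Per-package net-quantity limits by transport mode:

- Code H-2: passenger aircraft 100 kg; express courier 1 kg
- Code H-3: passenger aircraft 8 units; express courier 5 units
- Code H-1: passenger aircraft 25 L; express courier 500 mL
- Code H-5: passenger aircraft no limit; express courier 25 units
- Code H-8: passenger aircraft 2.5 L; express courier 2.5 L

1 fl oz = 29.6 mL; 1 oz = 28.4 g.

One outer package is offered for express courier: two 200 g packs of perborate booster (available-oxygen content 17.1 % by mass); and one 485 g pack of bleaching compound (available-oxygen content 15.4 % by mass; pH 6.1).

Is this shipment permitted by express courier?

Available-oxygen content 17.1 % by mass meets the Code H-2 criterion (Oxidizer), so the perborate booster is Code H-2.
With available-oxygen content 15.4 % by mass (> 10 % by mass), the bleaching compound falls in Code H-2.
Code H-2 net quantity: (two 200 g packs = 400 g) + 485 g = 885 g.
885 g ≤ 1 kg (express courier limit, Code H-2) — within limit.

Yes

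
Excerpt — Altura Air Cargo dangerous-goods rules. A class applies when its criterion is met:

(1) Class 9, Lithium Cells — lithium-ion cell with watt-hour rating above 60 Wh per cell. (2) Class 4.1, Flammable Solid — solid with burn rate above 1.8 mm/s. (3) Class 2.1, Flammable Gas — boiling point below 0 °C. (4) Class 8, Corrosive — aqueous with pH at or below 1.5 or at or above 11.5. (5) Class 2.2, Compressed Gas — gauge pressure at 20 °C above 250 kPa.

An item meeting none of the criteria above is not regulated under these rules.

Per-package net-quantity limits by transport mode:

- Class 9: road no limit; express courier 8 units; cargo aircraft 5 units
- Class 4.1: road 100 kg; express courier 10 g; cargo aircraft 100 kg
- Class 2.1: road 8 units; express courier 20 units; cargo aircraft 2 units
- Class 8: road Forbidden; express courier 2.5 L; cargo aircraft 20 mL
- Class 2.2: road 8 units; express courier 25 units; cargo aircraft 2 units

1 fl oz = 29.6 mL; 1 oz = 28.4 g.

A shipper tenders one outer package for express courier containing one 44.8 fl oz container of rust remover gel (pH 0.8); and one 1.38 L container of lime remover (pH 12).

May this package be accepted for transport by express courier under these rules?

The rust remover gel has pH 0.8, which is ≤ 1.5, so it is Class 8 (Corrosive).
pH 12 meets the Class 8 criterion (Corrosive), so the lime remover is Class 8.
Class 8 net quantity: (one 44.8 fl oz container = 1326.08 mL) + 1.38 L = 2706.08 mL.
2706.08 mL > 2.5 L (express courier limit, Class 8) — over the limit.

No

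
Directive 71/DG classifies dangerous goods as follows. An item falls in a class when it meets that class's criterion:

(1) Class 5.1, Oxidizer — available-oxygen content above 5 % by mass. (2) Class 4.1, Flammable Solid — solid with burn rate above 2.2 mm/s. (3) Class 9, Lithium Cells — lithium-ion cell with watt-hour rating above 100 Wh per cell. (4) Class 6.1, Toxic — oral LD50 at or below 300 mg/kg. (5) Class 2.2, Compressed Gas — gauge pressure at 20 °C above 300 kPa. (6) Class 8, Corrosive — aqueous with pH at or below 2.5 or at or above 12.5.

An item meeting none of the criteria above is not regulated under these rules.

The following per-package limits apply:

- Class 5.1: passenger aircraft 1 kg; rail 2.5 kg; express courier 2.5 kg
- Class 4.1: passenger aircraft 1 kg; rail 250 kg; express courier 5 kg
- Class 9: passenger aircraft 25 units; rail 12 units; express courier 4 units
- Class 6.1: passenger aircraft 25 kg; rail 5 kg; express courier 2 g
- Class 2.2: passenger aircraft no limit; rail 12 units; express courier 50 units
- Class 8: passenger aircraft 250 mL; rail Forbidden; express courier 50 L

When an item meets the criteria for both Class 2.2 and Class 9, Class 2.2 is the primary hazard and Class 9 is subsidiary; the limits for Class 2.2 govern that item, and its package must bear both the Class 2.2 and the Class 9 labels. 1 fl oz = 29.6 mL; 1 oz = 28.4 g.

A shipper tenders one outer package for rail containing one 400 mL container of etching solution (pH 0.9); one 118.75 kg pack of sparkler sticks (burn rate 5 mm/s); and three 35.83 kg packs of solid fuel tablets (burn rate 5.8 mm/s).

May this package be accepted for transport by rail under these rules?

With pH 0.9 (≤ 2.5), the etching solution falls in Class 8.
Sparkler sticks: burn rate 5 mm/s > 2.2 mm/s → Class 4.1 (Flammable Solid).
The solid fuel tablets have burn rate 5.8 mm/s, which is > 2.2 mm/s, so they are Class 4.1 (Flammable Solid).
Class 4.1 net quantity: 118.75 kg + (three 35.83 kg packs = 107.49 kg) = 226.24 kg.
That is within the Class 4.1 rail limit of 250 kg.
Class 8 quantity: 400 mL.
Class 8 is Forbidden by rail.

No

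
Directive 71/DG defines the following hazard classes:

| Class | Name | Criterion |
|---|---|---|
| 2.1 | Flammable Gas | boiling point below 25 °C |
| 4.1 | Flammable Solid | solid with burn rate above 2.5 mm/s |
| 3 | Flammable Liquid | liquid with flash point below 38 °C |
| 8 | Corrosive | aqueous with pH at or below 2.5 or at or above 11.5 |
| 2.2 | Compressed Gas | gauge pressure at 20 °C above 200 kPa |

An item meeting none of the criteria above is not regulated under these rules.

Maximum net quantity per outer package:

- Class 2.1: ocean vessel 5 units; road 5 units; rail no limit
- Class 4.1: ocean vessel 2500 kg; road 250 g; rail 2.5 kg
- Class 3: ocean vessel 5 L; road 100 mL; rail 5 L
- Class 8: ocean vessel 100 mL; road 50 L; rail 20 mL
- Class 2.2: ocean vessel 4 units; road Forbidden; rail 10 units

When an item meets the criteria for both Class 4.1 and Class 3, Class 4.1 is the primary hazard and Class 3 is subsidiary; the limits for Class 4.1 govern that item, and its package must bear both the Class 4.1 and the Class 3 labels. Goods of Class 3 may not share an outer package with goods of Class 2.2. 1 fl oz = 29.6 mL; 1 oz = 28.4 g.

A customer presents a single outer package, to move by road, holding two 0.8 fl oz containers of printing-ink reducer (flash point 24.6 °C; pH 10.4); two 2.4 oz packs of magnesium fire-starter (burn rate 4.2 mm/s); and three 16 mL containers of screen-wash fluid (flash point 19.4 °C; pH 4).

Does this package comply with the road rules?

Yes

Flash point 24.6 °C meets the Class 3 criterion (Flammable Liquid), so the printing-ink reducer is Class 3.
The magnesium fire-starter has burn rate 4.2 mm/s, which is > 2.5 mm/s, so it is Class 4.1 (Flammable Solid).
Screen-wash fluid: flash point 19.4 °C < 38 °C → Class 3 (Flammable Liquid).
Class 3 net quantity: (two 0.8 fl oz containers = 47.36 mL) + (three 16 mL containers = 48 mL) = 95.36 mL.
95.36 mL is within the road limit of 100 mL for Class 3.
Class 4.1 quantity: two 2.4 oz packs = 136.32 g.
136.32 g is within the road limit of 250 g for Class 4.1.
The segregation rule (Class 3 with Class 2.2) does not apply to Class 3 with Class 4.1.
Every hazard class is within its road limit and no segregation rule is violated.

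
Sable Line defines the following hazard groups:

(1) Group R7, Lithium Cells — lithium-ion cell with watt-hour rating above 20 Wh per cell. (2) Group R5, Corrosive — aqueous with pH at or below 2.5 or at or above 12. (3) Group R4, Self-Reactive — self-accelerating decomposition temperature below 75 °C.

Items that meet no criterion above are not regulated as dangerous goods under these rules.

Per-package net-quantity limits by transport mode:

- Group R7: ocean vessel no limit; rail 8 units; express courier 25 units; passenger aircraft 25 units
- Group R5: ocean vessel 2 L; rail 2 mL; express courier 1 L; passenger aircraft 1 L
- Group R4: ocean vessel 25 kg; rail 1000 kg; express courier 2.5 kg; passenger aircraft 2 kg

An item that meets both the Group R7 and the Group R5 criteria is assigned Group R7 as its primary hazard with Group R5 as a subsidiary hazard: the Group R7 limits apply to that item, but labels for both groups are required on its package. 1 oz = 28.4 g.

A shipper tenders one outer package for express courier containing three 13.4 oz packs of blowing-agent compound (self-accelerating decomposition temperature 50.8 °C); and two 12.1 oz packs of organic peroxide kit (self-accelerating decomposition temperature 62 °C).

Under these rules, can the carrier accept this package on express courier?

The blowing-agent compound has self-accelerating decomposition temperature 50.8 °C, which is < 75 °C, so it is Group R4 (Self-Reactive).
The organic peroxide kit has self-accelerating decomposition temperature 62 °C, which is < 75 °C, so it is Group R4 (Self-Reactive).
Group R4 net quantity: (three 13.4 oz packs = 1141.68 g) + (two 12.1 oz packs = 687.28 g) = 1828.96 g.
1828.96 g ≤ 2.5 kg (express courier limit, Group R4) — within limit.

Yes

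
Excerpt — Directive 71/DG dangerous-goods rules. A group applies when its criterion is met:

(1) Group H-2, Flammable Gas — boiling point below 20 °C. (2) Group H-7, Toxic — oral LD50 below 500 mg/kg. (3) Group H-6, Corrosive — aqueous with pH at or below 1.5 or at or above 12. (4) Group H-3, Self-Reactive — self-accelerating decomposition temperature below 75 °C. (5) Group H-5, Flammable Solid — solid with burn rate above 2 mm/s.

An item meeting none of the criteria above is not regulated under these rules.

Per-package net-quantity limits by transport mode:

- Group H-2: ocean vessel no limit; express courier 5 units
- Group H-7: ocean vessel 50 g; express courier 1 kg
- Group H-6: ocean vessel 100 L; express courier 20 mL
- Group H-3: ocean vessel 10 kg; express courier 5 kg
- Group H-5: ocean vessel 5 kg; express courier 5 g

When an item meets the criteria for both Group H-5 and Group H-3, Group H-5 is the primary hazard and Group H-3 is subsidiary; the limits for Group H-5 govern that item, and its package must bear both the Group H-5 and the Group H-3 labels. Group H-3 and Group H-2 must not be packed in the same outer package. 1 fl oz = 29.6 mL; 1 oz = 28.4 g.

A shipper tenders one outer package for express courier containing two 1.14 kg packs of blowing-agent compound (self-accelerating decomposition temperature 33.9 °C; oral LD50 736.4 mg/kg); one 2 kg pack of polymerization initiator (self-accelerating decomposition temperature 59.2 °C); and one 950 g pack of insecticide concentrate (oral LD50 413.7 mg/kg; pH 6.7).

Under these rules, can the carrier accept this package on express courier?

Self-accelerating decomposition temperature 33.9 °C meets the Group H-3 criterion (Self-Reactive), so the blowing-agent compound is Group H-3.
Self-accelerating decomposition temperature 59.2 °C meets the Group H-3 criterion (Self-Reactive), so the polymerization initiator is Group H-3.
With oral LD50 413.7 mg/kg (< 500 mg/kg), the insecticide concentrate falls in Group H-7.
Group H-3 net quantity: (two 1.14 kg packs = 2.28 kg) + 2 kg = 4.28 kg.
4.28 kg ≤ 5 kg (express courier limit, Group H-3) — within limit.
Group H-7 quantity: 950 g.
That is within the Group H-7 express courier limit of 1 kg.
The segregation rule (Group H-3 with Group H-2) does not apply to Group H-3 with Group H-7.
Every hazard group is within its express courier limit and no segregation rule is violated.

Yes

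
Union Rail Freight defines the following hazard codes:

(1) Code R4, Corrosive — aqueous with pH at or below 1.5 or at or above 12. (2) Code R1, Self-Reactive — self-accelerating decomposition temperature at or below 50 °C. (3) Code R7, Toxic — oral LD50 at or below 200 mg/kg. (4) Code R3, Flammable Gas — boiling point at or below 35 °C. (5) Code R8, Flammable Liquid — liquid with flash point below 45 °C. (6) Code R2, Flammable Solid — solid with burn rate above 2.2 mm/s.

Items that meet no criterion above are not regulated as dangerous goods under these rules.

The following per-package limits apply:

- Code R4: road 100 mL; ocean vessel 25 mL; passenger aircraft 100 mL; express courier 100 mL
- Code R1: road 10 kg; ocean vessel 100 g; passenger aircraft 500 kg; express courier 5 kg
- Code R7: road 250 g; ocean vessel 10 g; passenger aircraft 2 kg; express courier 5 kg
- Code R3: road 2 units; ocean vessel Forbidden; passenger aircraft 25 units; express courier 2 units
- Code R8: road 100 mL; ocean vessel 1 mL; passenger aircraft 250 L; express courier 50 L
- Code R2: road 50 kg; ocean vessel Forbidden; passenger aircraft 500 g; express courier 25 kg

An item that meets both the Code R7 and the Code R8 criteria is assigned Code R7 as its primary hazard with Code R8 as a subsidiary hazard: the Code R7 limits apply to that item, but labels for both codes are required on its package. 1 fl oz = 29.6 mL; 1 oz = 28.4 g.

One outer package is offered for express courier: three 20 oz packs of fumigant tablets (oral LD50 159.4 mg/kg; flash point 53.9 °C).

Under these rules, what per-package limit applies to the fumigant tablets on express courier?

Fumigant tablets: oral LD50 159.4 mg/kg ≤ 200 mg/kg → Code R7 (Toxic).
The express courier limit for Code R7 is 5 kg.

5 kg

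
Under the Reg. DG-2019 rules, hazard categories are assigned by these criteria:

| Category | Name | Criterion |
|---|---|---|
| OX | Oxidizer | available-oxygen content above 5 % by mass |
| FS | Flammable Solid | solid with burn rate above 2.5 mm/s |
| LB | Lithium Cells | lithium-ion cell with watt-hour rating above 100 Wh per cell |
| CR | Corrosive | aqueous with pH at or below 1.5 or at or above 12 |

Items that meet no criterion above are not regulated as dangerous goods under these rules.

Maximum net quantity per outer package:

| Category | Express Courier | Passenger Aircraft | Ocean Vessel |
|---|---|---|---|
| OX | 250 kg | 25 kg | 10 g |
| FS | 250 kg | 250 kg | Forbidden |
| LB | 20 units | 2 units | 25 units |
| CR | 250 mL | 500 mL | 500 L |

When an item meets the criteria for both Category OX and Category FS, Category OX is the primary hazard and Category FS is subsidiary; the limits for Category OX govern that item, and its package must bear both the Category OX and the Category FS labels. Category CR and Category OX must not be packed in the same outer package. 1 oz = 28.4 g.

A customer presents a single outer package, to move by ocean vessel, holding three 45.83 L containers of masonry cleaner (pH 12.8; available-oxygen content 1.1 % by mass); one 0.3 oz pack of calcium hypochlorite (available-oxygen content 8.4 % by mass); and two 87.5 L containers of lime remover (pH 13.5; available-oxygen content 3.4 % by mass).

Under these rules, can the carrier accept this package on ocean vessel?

No

The masonry cleaner has pH 12.8, which is ≥ 12, so it is Category CR (Corrosive).
Available-oxygen content 8.4 % by mass meets the Category OX criterion (Oxidizer), so the calcium hypochlorite is Category OX.
pH 13.5 meets the Category CR criterion (Corrosive), so the lime remover is Category CR.
Total Category CR: (three 45.83 L containers = 137.49 L) + (two 87.5 L containers = 175 L) = 312.49 L.
That is within the Category CR ocean vessel limit of 500 L.
Category OX quantity: one 0.3 oz pack = 8.52 g.
That is within the Category OX ocean vessel limit of 10 g.
Category CR and Category OX may not share an outer package.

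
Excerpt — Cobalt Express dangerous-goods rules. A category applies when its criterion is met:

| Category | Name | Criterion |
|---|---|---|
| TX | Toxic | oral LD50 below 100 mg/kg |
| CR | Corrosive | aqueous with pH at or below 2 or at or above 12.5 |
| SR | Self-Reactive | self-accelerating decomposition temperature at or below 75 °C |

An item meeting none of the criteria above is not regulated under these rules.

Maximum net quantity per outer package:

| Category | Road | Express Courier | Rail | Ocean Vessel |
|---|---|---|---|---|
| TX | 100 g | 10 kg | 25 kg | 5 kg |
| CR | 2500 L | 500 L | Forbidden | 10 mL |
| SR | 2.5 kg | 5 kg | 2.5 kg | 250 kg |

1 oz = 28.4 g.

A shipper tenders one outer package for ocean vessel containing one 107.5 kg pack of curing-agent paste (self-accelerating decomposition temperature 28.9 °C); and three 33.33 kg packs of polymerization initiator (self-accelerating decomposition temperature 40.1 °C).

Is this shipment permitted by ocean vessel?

Curing-agent paste: self-accelerating decomposition temperature 28.9 °C ≤ 75 °C → Category SR (Self-Reactive).
Polymerization initiator: self-accelerating decomposition temperature 40.1 °C ≤ 75 °C → Category SR (Self-Reactive).
Category SR net quantity: 107.5 kg + (three 33.33 kg packs = 99.99 kg) = 207.49 kg.
207.49 kg ≤ 250 kg (ocean vessel limit, Category SR) — within limit.

Yes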